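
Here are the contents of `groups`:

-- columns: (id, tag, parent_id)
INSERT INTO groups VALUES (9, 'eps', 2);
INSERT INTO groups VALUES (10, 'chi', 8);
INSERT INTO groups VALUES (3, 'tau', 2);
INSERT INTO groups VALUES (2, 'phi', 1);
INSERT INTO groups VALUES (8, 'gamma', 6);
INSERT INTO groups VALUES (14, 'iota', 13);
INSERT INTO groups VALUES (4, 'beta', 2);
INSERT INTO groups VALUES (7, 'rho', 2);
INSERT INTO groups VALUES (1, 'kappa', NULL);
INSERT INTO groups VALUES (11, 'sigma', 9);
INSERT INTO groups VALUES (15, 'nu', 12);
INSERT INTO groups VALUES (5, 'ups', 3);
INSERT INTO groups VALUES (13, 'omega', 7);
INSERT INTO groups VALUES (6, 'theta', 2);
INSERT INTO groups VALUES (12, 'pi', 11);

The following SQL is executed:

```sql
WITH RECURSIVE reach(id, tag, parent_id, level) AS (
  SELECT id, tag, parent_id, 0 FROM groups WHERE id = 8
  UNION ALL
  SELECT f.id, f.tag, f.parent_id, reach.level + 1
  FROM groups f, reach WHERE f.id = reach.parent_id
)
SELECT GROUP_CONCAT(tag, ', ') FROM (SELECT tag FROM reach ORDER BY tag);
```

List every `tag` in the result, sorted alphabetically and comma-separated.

Base: id=8 (gamma), parent_id=6, level 0.
Iteration 1: join on id=6 -> theta (id 6, parent_id=2, level 1).
Iteration 2: join on id=2 -> phi (id 2, parent_id=1, level 2).
Iteration 3: join on id=1 -> kappa (id 1, parent_id=NULL, level 3).
Iteration 4: parent_id is NULL; no match; recursion stops.

gamma, kappa, phi, theta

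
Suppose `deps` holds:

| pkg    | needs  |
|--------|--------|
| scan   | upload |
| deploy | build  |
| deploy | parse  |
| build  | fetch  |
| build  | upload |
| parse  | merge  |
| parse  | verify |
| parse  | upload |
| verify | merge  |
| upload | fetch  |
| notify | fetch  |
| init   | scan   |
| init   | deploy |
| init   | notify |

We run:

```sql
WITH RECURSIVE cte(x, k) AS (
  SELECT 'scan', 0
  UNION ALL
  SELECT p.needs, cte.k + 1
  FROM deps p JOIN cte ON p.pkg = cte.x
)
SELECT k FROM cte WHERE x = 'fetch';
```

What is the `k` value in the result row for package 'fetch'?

2

Base: (scan, k=0).
Iteration 1: edges from {scan} -> (upload, k=1).
Iteration 2: edges from {upload} -> (fetch, k=2).
Iteration 3: no outgoing edges from {fetch}; recursion stops.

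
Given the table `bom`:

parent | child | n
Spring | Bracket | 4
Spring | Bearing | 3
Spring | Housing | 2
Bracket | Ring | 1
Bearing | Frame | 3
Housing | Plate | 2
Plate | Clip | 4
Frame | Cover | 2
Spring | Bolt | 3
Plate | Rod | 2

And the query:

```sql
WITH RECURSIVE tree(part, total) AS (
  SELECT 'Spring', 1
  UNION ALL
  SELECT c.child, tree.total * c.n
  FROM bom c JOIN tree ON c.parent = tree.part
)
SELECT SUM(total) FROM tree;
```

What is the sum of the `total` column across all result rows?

72

Base: (Spring, total=1).
Iteration 1: components of {Spring} -> Bearing = 1*3 = 3, Bolt = 1*3 = 3, Bracket = 1*4 = 4, Housing = 1*2 = 2.
Iteration 2: components of {Bearing,Bolt,Bracket,Housing} -> Frame = 3*3 = 9, Plate = 2*2 = 4, Ring = 4*1 = 4.
Iteration 3: components of {Frame,Plate,Ring} -> Clip = 4*4 = 16, Cover = 9*2 = 18, Rod = 4*2 = 8.
Iteration 4: no further components; recursion stops.
SUM(total) = 1 + 4 + 3 + 2 + 3 + 4 + 9 + 4 + 18 + 16 + 8 = 72.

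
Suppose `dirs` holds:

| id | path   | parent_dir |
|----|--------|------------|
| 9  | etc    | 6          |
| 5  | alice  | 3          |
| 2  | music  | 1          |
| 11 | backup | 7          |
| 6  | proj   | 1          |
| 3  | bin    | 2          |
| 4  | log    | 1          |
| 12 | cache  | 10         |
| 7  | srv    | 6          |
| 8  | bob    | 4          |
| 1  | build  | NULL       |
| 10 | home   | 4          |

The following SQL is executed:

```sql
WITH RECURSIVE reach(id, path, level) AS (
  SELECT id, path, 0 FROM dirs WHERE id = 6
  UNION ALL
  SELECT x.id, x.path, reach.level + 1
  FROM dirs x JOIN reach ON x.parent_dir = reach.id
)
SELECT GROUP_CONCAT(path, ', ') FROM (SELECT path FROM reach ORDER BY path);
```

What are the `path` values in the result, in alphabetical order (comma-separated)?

backup, etc, proj, srv

Base: id=6 (proj) at level 0.
Iteration 1: rows with parent_dir in {6} -> srv (id 7, level 1), etc (id 9, level 1).
Iteration 2: rows with parent_dir in {7,9} -> backup (id 11, level 2).
Iteration 3: no rows with parent_dir in {11}; recursion stops.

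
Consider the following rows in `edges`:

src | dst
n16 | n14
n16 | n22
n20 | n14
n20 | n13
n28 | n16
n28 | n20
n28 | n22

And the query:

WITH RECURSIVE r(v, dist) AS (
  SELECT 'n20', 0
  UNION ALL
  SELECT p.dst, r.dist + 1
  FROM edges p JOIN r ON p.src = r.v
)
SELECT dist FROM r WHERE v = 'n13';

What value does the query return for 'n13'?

Base: (n20, dist=0).
Iteration 1: edges from {n20} -> (n13, dist=1), (n14, dist=1).
Iteration 2: no outgoing edges from {n13,n14}; recursion stops.

1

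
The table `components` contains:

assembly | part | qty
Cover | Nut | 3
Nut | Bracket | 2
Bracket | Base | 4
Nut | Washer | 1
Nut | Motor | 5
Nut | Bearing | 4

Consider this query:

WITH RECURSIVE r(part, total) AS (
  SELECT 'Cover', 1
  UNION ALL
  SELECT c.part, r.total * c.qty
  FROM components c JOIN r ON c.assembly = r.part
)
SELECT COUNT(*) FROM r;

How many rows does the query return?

7

Base: (Cover, total=1).
Iteration 1: components of {Cover} -> Nut = 1*3 = 3.
Iteration 2: components of {Nut} -> Bearing = 3*4 = 12, Bracket = 3*2 = 6, Motor = 3*5 = 15, Washer = 3*1 = 3.
Iteration 3: components of {Bearing,Bracket,Motor,Washer} -> Base = 6*4 = 24.
Iteration 4: no further components; recursion stops.
Total rows emitted: 7.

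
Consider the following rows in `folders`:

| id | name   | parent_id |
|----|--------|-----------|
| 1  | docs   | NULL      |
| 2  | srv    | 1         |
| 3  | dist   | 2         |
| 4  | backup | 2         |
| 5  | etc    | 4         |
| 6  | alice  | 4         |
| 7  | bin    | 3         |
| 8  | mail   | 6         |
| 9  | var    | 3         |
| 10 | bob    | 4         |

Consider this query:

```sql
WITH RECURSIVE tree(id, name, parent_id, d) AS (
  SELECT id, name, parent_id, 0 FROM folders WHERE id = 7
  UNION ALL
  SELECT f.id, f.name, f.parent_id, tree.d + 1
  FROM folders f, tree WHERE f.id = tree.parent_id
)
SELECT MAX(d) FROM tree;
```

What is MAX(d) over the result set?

3

Base: id=7 (bin), parent_id=3, d 0.
Iteration 1: join on id=3 -> dist (id 3, parent_id=2, d 1).
Iteration 2: join on id=2 -> srv (id 2, parent_id=1, d 2).
Iteration 3: join on id=1 -> docs (id 1, parent_id=NULL, d 3).
Iteration 4: parent_id is NULL; no match; recursion stops.
d values: 0, 1, 2, 3; the maximum is 3.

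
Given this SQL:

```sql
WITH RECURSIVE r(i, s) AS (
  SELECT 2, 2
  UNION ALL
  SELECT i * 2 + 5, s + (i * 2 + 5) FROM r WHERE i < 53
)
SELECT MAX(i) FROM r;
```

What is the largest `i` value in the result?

107

Base: i=2, s=2.
Iteration 1: 2 < 53 holds -> i = 2 * 2 + 5 = 9, s = 2 + 9 = 11.
Iteration 2: 9 < 53 holds -> i = 9 * 2 + 5 = 23, s = 11 + 23 = 34.
Iteration 3: 23 < 53 holds -> i = 23 * 2 + 5 = 51, s = 34 + 51 = 85.
Iteration 4: 51 < 53 holds -> i = 51 * 2 + 5 = 107, s = 85 + 107 = 192.
Iteration 5: 107 < 53 fails; recursion stops.
i values: 2, 9, 23, 51, 107; the maximum is 107.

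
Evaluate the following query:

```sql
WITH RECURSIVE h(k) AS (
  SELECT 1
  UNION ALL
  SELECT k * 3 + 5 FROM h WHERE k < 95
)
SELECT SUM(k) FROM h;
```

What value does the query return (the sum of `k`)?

Base: k=1.
Iteration 1: 1 < 95 holds -> k = 1 * 3 + 5 = 8.
Iteration 2: 8 < 95 holds -> k = 8 * 3 + 5 = 29.
Iteration 3: 29 < 95 holds -> k = 29 * 3 + 5 = 92.
Iteration 4: 92 < 95 holds -> k = 92 * 3 + 5 = 281.
Iteration 5: 281 < 95 fails; recursion stops.
SUM(k) = 1 + 8 + 29 + 92 + 281 = 411.

411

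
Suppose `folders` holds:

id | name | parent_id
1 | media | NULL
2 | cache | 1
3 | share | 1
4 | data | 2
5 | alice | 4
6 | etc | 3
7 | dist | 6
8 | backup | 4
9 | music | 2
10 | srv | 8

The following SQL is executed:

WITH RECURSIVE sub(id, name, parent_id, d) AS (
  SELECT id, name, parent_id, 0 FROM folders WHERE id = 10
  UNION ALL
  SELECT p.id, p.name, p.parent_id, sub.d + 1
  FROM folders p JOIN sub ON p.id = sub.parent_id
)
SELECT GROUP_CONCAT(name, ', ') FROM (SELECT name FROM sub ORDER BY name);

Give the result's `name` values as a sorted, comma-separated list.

backup, cache, data, media, srv

Base: id=10 (srv), parent_id=8, d 0.
Iteration 1: join on id=8 -> backup (id 8, parent_id=4, d 1).
Iteration 2: join on id=4 -> data (id 4, parent_id=2, d 2).
Iteration 3: join on id=2 -> cache (id 2, parent_id=1, d 3).
Iteration 4: join on id=1 -> media (id 1, parent_id=NULL, d 4).
Iteration 5: parent_id is NULL; no match; recursion stops.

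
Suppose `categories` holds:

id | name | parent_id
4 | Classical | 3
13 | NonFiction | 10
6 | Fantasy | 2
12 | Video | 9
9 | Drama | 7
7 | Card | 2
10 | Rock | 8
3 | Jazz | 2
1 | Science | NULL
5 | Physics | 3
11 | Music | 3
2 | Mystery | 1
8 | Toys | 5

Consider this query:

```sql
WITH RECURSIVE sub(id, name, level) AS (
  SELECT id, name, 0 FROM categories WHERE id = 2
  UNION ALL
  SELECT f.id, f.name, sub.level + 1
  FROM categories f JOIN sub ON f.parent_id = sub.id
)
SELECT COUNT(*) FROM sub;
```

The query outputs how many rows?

Base: id=2 (Mystery) at level 0.
Iteration 1: rows with parent_id in {2} -> Jazz (id 3, level 1), Fantasy (id 6, level 1), Card (id 7, level 1).
Iteration 2: rows with parent_id in {3,6,7} -> Classical (id 4, level 2), Physics (id 5, level 2), Drama (id 9, level 2), Music (id 11, level 2).
Iteration 3: rows with parent_id in {4,5,9,11} -> Toys (id 8, level 3), Video (id 12, level 3).
Iteration 4: rows with parent_id in {8,12} -> Rock (id 10, level 4).
Iteration 5: rows with parent_id in {10} -> NonFiction (id 13, level 5).
Iteration 6: no rows with parent_id in {13}; recursion stops.
Total rows emitted: 12.

12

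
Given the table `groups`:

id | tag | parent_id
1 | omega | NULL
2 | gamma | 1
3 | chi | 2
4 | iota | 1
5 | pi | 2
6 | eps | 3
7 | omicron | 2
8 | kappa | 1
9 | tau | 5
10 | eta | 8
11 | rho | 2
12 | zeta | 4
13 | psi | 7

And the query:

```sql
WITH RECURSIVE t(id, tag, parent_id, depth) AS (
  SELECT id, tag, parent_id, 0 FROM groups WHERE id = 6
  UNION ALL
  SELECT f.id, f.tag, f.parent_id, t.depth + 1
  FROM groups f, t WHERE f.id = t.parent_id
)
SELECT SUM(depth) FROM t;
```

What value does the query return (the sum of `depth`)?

Base: id=6 (eps), parent_id=3, depth 0.
Iteration 1: join on id=3 -> chi (id 3, parent_id=2, depth 1).
Iteration 2: join on id=2 -> gamma (id 2, parent_id=1, depth 2).
Iteration 3: join on id=1 -> omega (id 1, parent_id=NULL, depth 3).
Iteration 4: parent_id is NULL; no match; recursion stops.
SUM(depth) = 0 + 1 + 2 + 3 = 6.

6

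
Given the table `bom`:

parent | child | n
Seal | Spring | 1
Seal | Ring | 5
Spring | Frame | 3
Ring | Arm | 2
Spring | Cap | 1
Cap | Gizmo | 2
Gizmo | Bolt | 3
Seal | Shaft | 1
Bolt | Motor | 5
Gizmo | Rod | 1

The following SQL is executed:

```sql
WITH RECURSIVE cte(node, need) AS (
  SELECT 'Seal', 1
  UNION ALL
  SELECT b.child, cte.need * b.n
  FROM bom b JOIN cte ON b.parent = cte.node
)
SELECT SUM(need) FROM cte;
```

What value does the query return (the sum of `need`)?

62

Base: (Seal, need=1).
Iteration 1: components of {Seal} -> Ring = 1*5 = 5, Shaft = 1*1 = 1, Spring = 1*1 = 1.
Iteration 2: components of {Ring,Shaft,Spring} -> Arm = 5*2 = 10, Cap = 1*1 = 1, Frame = 1*3 = 3.
Iteration 3: components of {Arm,Cap,Frame} -> Gizmo = 1*2 = 2.
Iteration 4: components of {Gizmo} -> Bolt = 2*3 = 6, Rod = 2*1 = 2.
Iteration 5: components of {Bolt,Rod} -> Motor = 6*5 = 30.
Iteration 6: no further components; recursion stops.
SUM(need) = 1 + 1 + 5 + 1 + 3 + 1 + 10 + 2 + 6 + 2 + 30 = 62.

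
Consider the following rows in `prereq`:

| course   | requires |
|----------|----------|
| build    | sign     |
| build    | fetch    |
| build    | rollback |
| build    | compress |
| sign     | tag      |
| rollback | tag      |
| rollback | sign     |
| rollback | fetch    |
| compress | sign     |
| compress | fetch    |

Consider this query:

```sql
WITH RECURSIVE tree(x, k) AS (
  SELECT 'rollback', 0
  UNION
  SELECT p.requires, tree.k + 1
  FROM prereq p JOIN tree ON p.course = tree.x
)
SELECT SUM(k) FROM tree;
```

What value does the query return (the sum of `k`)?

Base: (rollback, k=0).
Iteration 1: edges from {rollback} -> (fetch, k=1), (sign, k=1), (tag, k=1).
Iteration 2: edges from {fetch,sign,tag} -> (tag, k=2).
Iteration 3: no outgoing edges from {tag}; recursion stops.
SUM(k) = 0 + 1 + 1 + 1 + 2 = 5.

5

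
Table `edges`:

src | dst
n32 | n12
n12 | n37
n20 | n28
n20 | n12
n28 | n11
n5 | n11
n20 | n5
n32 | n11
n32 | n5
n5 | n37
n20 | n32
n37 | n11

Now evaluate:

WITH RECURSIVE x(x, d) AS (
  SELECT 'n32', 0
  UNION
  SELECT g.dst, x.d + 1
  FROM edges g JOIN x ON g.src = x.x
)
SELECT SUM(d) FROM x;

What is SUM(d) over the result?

10

Base: (n32, d=0).
Iteration 1: edges from {n32} -> (n11, d=1), (n12, d=1), (n5, d=1).
Iteration 2: edges from {n11,n12,n5} -> (n11, d=2), (n37, d=2). [UNION drops 1 duplicate row(s)]
Iteration 3: edges from {n11,n37} -> (n11, d=3).
Iteration 4: no outgoing edges from {n11}; recursion stops.
SUM(d) = 0 + 1 + 1 + 1 + 2 + 2 + 3 = 10.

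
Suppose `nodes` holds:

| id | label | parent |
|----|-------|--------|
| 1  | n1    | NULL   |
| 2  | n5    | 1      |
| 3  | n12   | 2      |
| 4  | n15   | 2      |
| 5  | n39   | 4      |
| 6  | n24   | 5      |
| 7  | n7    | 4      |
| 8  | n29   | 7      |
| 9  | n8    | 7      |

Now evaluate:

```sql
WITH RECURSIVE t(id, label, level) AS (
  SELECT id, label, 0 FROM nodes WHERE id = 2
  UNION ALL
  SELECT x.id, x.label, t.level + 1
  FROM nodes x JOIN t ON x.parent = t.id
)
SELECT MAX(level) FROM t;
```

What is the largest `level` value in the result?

Base: id=2 (n5) at level 0.
Iteration 1: rows with parent in {2} -> n12 (id 3, level 1), n15 (id 4, level 1).
Iteration 2: rows with parent in {3,4} -> n39 (id 5, level 2), n7 (id 7, level 2).
Iteration 3: rows with parent in {5,7} -> n24 (id 6, level 3), n29 (id 8, level 3), n8 (id 9, level 3).
Iteration 4: no rows with parent in {6,8,9}; recursion stops.
level values: 0, 1, 1, 2, 2, 3, 3, 3; the maximum is 3.

3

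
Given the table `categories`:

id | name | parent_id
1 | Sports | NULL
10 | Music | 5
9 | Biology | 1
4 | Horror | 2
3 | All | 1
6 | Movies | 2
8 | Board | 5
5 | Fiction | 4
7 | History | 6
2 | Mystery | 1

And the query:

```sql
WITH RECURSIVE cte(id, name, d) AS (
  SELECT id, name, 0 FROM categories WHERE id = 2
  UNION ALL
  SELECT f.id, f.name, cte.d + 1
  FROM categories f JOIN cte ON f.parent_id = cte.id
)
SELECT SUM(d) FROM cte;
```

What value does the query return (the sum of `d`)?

Base: id=2 (Mystery) at d 0.
Iteration 1: rows with parent_id in {2} -> Horror (id 4, d 1), Movies (id 6, d 1).
Iteration 2: rows with parent_id in {4,6} -> Fiction (id 5, d 2), History (id 7, d 2).
Iteration 3: rows with parent_id in {5,7} -> Board (id 8, d 3), Music (id 10, d 3).
Iteration 4: no rows with parent_id in {8,10}; recursion stops.
SUM(d) = 0 + 1 + 1 + 2 + 2 + 3 + 3 = 12.

12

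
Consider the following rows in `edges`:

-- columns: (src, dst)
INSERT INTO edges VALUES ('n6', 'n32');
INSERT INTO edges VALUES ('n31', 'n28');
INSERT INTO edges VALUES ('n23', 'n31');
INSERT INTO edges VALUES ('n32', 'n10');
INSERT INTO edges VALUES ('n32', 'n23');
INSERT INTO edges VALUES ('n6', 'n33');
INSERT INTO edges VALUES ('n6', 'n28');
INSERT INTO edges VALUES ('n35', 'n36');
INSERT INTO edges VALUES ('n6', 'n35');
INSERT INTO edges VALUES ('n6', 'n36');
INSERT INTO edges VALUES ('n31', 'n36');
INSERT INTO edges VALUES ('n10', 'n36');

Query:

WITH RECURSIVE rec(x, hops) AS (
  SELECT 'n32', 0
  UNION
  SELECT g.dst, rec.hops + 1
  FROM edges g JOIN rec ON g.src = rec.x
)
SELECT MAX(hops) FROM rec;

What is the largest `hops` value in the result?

3

Base: (n32, hops=0).
Iteration 1: edges from {n32} -> (n10, hops=1), (n23, hops=1).
Iteration 2: edges from {n10,n23} -> (n31, hops=2), (n36, hops=2).
Iteration 3: edges from {n31,n36} -> (n28, hops=3), (n36, hops=3).
Iteration 4: no outgoing edges from {n28,n36}; recursion stops.
hops values: 0, 1, 1, 2, 2, 3, 3; the maximum is 3.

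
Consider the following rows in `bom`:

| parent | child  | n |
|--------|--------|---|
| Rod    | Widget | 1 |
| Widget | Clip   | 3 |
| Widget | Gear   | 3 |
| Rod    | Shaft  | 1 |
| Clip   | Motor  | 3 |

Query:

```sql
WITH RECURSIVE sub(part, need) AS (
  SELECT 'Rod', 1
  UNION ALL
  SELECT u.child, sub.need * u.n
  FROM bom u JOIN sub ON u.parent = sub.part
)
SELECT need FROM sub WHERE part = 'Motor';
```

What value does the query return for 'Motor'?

9

Base: (Rod, need=1).
Iteration 1: components of {Rod} -> Shaft = 1*1 = 1, Widget = 1*1 = 1.
Iteration 2: components of {Shaft,Widget} -> Clip = 1*3 = 3, Gear = 1*3 = 3.
Iteration 3: components of {Clip,Gear} -> Motor = 3*3 = 9.
Iteration 4: no further components; recursion stops.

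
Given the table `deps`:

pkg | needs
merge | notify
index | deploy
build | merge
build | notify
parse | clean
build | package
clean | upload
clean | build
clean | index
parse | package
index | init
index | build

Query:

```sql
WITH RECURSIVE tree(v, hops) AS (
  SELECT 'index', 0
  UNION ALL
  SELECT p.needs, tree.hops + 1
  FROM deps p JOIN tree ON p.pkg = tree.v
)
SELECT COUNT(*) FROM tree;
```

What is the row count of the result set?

8

Base: (index, hops=0).
Iteration 1: edges from {index} -> (build, hops=1), (deploy, hops=1), (init, hops=1).
Iteration 2: edges from {build,deploy,init} -> (merge, hops=2), (notify, hops=2), (package, hops=2).
Iteration 3: edges from {merge,notify,package} -> (notify, hops=3).
Iteration 4: no outgoing edges from {notify}; recursion stops.
Total rows emitted: 8.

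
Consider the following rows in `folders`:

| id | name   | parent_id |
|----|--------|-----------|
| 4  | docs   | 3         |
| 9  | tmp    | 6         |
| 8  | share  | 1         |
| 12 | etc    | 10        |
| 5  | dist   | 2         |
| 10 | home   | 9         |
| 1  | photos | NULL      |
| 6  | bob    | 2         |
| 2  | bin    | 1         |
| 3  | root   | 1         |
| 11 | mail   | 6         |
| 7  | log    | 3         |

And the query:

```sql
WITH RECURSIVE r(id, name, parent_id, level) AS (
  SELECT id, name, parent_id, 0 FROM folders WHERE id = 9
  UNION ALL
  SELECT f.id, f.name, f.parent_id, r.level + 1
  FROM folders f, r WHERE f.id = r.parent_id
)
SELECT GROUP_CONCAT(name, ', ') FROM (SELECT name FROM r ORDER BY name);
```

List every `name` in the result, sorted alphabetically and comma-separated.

Base: id=9 (tmp), parent_id=6, level 0.
Iteration 1: join on id=6 -> bob (id 6, parent_id=2, level 1).
Iteration 2: join on id=2 -> bin (id 2, parent_id=1, level 2).
Iteration 3: join on id=1 -> photos (id 1, parent_id=NULL, level 3).
Iteration 4: parent_id is NULL; no match; recursion stops.

bin, bob, photos, tmp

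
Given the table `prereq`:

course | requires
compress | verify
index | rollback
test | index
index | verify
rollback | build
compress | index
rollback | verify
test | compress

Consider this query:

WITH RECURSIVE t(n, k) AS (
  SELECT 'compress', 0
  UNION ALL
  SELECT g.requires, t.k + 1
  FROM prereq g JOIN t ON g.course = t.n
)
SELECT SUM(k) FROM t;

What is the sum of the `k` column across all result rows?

Base: (compress, k=0).
Iteration 1: edges from {compress} -> (index, k=1), (verify, k=1).
Iteration 2: edges from {index,verify} -> (rollback, k=2), (verify, k=2).
Iteration 3: edges from {rollback,verify} -> (build, k=3), (verify, k=3).
Iteration 4: no outgoing edges from {build,verify}; recursion stops.
SUM(k) = 0 + 1 + 1 + 2 + 2 + 3 + 3 = 12.

12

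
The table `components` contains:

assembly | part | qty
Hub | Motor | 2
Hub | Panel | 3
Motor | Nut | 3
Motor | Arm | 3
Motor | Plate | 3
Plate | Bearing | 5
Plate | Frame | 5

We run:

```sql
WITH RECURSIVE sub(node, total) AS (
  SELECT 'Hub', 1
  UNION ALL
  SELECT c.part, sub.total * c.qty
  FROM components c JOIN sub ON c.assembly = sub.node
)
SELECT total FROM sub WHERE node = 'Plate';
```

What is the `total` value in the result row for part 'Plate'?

Base: (Hub, total=1).
Iteration 1: components of {Hub} -> Motor = 1*2 = 2, Panel = 1*3 = 3.
Iteration 2: components of {Motor,Panel} -> Arm = 2*3 = 6, Nut = 2*3 = 6, Plate = 2*3 = 6.
Iteration 3: components of {Arm,Nut,Plate} -> Bearing = 6*5 = 30, Frame = 6*5 = 30.
Iteration 4: no further components; recursion stops.

6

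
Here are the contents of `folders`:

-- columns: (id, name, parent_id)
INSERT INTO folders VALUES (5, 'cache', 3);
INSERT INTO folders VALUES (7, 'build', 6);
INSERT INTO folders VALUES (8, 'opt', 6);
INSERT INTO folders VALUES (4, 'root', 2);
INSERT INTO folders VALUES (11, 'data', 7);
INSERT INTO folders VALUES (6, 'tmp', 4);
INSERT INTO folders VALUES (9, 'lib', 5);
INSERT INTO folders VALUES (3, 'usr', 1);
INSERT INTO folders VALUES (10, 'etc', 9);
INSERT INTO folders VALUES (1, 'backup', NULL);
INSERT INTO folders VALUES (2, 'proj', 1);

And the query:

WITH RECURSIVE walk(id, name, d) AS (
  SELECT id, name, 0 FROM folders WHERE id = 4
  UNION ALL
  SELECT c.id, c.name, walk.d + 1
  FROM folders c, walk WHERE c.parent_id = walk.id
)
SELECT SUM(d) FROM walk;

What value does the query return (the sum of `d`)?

8

Base: id=4 (root) at d 0.
Iteration 1: rows with parent_id in {4} -> tmp (id 6, d 1).
Iteration 2: rows with parent_id in {6} -> build (id 7, d 2), opt (id 8, d 2).
Iteration 3: rows with parent_id in {7,8} -> data (id 11, d 3).
Iteration 4: no rows with parent_id in {11}; recursion stops.
SUM(d) = 0 + 1 + 2 + 2 + 3 = 8.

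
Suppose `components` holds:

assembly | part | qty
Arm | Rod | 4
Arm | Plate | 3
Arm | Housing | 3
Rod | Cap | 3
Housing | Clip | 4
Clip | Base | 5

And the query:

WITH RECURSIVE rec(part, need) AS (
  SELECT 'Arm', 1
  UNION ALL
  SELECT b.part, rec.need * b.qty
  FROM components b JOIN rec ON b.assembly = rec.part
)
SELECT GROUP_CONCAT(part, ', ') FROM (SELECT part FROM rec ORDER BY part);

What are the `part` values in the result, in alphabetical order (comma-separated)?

Arm, Base, Cap, Clip, Housing, Plate, Rod

Base: (Arm, need=1).
Iteration 1: components of {Arm} -> Housing = 1*3 = 3, Plate = 1*3 = 3, Rod = 1*4 = 4.
Iteration 2: components of {Housing,Plate,Rod} -> Cap = 4*3 = 12, Clip = 3*4 = 12.
Iteration 3: components of {Cap,Clip} -> Base = 12*5 = 60.
Iteration 4: no further components; recursion stops.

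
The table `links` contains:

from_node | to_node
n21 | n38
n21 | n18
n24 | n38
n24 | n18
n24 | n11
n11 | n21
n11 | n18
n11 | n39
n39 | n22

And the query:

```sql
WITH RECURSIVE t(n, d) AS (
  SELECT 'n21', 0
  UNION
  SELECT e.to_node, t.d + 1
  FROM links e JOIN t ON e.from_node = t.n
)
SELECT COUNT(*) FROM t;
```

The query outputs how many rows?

3

Base: (n21, d=0).
Iteration 1: edges from {n21} -> (n18, d=1), (n38, d=1).
Iteration 2: no outgoing edges from {n18,n38}; recursion stops.
Total rows emitted: 3.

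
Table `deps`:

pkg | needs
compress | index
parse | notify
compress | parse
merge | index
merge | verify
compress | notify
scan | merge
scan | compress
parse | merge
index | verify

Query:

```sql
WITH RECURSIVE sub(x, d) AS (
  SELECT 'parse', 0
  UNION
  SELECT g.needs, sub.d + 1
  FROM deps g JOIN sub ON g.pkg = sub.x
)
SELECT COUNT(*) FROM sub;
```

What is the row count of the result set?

6

Base: (parse, d=0).
Iteration 1: edges from {parse} -> (merge, d=1), (notify, d=1).
Iteration 2: edges from {merge,notify} -> (index, d=2), (verify, d=2).
Iteration 3: edges from {index,verify} -> (verify, d=3).
Iteration 4: no outgoing edges from {verify}; recursion stops.
Total rows emitted: 6.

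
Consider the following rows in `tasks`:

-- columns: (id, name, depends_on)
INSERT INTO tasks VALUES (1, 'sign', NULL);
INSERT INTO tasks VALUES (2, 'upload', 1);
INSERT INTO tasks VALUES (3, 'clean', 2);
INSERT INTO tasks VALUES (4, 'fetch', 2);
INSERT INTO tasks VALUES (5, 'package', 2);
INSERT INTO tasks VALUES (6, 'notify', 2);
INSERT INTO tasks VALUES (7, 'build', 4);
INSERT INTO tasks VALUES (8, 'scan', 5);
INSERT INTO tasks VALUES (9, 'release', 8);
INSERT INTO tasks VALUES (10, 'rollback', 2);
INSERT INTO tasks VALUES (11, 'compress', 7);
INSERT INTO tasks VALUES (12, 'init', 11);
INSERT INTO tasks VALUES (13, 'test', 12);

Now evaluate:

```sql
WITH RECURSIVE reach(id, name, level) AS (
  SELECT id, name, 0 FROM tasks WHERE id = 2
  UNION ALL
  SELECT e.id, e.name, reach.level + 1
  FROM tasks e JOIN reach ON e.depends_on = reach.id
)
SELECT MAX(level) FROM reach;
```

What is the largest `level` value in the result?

5

Base: id=2 (upload) at level 0.
Iteration 1: rows with depends_on in {2} -> clean (id 3, level 1), fetch (id 4, level 1), package (id 5, level 1), notify (id 6, level 1), rollback (id 10, level 1).
Iteration 2: rows with depends_on in {3,4,5,6,10} -> build (id 7, level 2), scan (id 8, level 2).
Iteration 3: rows with depends_on in {7,8} -> release (id 9, level 3), compress (id 11, level 3).
Iteration 4: rows with depends_on in {9,11} -> init (id 12, level 4).
Iteration 5: rows with depends_on in {12} -> test (id 13, level 5).
Iteration 6: no rows with depends_on in {13}; recursion stops.
level values: 0, 1, 1, 1, 1, 1, 2, 2, 3, 3, 4, 5; the maximum is 5.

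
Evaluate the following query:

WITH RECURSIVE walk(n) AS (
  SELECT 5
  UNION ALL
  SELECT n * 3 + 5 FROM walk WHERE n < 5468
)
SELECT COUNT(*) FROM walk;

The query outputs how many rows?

8

Base: n=5.
Iteration 1: 5 < 5468 holds -> n = 5 * 3 + 5 = 20.
Iteration 2: 20 < 5468 holds -> n = 20 * 3 + 5 = 65.
Iteration 3: 65 < 5468 holds -> n = 65 * 3 + 5 = 200.
Iteration 4: 200 < 5468 holds -> n = 200 * 3 + 5 = 605.
Iteration 5: 605 < 5468 holds -> n = 605 * 3 + 5 = 1820.
Iteration 6: 1820 < 5468 holds -> n = 1820 * 3 + 5 = 5465.
Iteration 7: 5465 < 5468 holds -> n = 5465 * 3 + 5 = 16400.
Iteration 8: 16400 < 5468 fails; recursion stops.
Total rows emitted: 8.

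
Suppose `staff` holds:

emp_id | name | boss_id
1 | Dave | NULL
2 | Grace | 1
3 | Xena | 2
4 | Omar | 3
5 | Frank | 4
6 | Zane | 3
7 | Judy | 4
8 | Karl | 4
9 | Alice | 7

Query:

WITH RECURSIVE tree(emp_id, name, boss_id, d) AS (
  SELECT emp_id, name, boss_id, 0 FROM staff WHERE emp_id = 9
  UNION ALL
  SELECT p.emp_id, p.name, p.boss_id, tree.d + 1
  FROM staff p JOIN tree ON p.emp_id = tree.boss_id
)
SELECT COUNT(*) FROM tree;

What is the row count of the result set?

6

Base: emp_id=9 (Alice), boss_id=7, d 0.
Iteration 1: join on emp_id=7 -> Judy (id 7, boss_id=4, d 1).
Iteration 2: join on emp_id=4 -> Omar (id 4, boss_id=3, d 2).
Iteration 3: join on emp_id=3 -> Xena (id 3, boss_id=2, d 3).
Iteration 4: join on emp_id=2 -> Grace (id 2, boss_id=1, d 4).
Iteration 5: join on emp_id=1 -> Dave (id 1, boss_id=NULL, d 5).
Iteration 6: boss_id is NULL; no match; recursion stops.
Total rows emitted: 6.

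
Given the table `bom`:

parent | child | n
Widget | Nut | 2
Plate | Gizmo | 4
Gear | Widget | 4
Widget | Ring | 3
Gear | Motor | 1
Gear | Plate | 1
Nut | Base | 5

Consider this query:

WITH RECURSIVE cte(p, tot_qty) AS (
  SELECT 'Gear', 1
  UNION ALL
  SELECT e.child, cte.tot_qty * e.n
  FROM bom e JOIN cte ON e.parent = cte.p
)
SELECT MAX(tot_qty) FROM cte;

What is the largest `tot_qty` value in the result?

Base: (Gear, tot_qty=1).
Iteration 1: components of {Gear} -> Motor = 1*1 = 1, Plate = 1*1 = 1, Widget = 1*4 = 4.
Iteration 2: components of {Motor,Plate,Widget} -> Gizmo = 1*4 = 4, Nut = 4*2 = 8, Ring = 4*3 = 12.
Iteration 3: components of {Gizmo,Nut,Ring} -> Base = 8*5 = 40.
Iteration 4: no further components; recursion stops.
tot_qty values: 1, 1, 4, 1, 12, 8, 4, 40; the maximum is 40.

40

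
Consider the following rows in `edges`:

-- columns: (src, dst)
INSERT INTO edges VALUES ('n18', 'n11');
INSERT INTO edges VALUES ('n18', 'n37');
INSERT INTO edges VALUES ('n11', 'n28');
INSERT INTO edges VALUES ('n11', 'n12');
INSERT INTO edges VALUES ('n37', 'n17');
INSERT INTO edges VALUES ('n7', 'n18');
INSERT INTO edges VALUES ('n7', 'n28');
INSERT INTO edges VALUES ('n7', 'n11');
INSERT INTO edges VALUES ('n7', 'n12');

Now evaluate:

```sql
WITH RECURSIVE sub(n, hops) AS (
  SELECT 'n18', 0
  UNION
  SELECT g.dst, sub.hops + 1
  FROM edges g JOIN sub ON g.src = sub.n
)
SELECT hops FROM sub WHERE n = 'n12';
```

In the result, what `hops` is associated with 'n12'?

Base: (n18, hops=0).
Iteration 1: edges from {n18} -> (n11, hops=1), (n37, hops=1).
Iteration 2: edges from {n11,n37} -> (n12, hops=2), (n17, hops=2), (n28, hops=2).
Iteration 3: no outgoing edges from {n12,n17,n28}; recursion stops.

2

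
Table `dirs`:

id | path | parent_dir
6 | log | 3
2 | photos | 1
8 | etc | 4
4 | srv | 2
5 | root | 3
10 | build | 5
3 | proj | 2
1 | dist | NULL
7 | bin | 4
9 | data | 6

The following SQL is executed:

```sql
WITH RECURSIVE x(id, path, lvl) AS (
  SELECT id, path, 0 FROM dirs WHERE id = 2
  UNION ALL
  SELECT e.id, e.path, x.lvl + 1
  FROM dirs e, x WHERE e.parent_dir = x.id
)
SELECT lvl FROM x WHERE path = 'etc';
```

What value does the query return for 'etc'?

Base: id=2 (photos) at lvl 0.
Iteration 1: rows with parent_dir in {2} -> proj (id 3, lvl 1), srv (id 4, lvl 1).
Iteration 2: rows with parent_dir in {3,4} -> root (id 5, lvl 2), log (id 6, lvl 2), bin (id 7, lvl 2), etc (id 8, lvl 2).
Iteration 3: rows with parent_dir in {5,6,7,8} -> data (id 9, lvl 3), build (id 10, lvl 3).
Iteration 4: no rows with parent_dir in {9,10}; recursion stops.

2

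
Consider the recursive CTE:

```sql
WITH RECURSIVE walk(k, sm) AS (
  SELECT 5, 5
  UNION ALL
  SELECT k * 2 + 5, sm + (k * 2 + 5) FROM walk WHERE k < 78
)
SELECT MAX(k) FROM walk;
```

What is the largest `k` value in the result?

Base: k=5, sm=5.
Iteration 1: 5 < 78 holds -> k = 5 * 2 + 5 = 15, sm = 5 + 15 = 20.
Iteration 2: 15 < 78 holds -> k = 15 * 2 + 5 = 35, sm = 20 + 35 = 55.
Iteration 3: 35 < 78 holds -> k = 35 * 2 + 5 = 75, sm = 55 + 75 = 130.
Iteration 4: 75 < 78 holds -> k = 75 * 2 + 5 = 155, sm = 130 + 155 = 285.
Iteration 5: 155 < 78 fails; recursion stops.
k values: 5, 15, 35, 75, 155; the maximum is 155.

155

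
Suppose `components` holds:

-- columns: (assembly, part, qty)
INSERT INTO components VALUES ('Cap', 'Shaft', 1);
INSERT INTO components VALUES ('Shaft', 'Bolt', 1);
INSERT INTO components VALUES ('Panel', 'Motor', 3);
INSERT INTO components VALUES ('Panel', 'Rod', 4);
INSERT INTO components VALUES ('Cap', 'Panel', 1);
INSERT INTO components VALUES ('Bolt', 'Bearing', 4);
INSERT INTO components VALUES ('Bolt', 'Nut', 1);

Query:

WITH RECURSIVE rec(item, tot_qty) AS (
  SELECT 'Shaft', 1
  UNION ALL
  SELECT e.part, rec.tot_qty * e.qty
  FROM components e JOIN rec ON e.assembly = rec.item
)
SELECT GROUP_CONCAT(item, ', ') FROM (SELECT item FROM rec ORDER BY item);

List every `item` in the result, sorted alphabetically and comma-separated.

Bearing, Bolt, Nut, Shaft

Base: (Shaft, tot_qty=1).
Iteration 1: components of {Shaft} -> Bolt = 1*1 = 1.
Iteration 2: components of {Bolt} -> Bearing = 1*4 = 4, Nut = 1*1 = 1.
Iteration 3: no further components; recursion stops.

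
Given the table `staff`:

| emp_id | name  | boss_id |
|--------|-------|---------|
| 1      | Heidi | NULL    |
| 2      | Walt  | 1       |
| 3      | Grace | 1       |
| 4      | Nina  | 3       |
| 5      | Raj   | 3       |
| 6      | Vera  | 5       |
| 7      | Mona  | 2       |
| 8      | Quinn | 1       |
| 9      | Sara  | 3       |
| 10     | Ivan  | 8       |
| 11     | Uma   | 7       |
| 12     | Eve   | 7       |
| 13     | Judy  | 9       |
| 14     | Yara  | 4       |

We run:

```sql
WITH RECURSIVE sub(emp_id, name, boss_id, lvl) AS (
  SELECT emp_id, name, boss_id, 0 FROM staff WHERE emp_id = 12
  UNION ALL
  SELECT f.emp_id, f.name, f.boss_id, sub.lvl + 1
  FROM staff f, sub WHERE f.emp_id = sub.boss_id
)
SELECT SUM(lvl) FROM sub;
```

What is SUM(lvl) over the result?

6

Base: emp_id=12 (Eve), boss_id=7, lvl 0.
Iteration 1: join on emp_id=7 -> Mona (id 7, boss_id=2, lvl 1).
Iteration 2: join on emp_id=2 -> Walt (id 2, boss_id=1, lvl 2).
Iteration 3: join on emp_id=1 -> Heidi (id 1, boss_id=NULL, lvl 3).
Iteration 4: boss_id is NULL; no match; recursion stops.
SUM(lvl) = 0 + 1 + 2 + 3 = 6.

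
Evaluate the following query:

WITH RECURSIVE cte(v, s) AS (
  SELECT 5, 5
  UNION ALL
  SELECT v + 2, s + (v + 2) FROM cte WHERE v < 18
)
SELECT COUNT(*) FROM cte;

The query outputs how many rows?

Base: v=5, s=5.
Iteration 1: 5 < 18 holds -> v = 5 + 2 = 7, s = 5 + 7 = 12.
Iteration 2: 7 < 18 holds -> v = 7 + 2 = 9, s = 12 + 9 = 21.
Iteration 3: 9 < 18 holds -> v = 9 + 2 = 11, s = 21 + 11 = 32.
Iteration 4: 11 < 18 holds -> v = 11 + 2 = 13, s = 32 + 13 = 45.
Iteration 5: 13 < 18 holds -> v = 13 + 2 = 15, s = 45 + 15 = 60.
Iteration 6: 15 < 18 holds -> v = 15 + 2 = 17, s = 60 + 17 = 77.
Iteration 7: 17 < 18 holds -> v = 17 + 2 = 19, s = 77 + 19 = 96.
Iteration 8: 19 < 18 fails; recursion stops.
Total rows emitted: 8.

8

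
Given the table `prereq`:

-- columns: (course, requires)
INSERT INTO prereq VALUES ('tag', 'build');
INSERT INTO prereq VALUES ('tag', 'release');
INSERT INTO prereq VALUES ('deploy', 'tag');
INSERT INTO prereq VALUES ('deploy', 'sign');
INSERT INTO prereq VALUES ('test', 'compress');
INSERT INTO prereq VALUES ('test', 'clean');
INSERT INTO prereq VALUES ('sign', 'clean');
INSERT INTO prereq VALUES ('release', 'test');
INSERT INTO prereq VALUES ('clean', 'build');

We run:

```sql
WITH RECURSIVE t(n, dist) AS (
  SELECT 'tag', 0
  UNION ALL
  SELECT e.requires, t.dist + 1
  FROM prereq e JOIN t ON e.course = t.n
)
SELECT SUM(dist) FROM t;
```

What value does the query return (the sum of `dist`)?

Base: (tag, dist=0).
Iteration 1: edges from {tag} -> (build, dist=1), (release, dist=1).
Iteration 2: edges from {build,release} -> (test, dist=2).
Iteration 3: edges from {test} -> (clean, dist=3), (compress, dist=3).
Iteration 4: edges from {clean,compress} -> (build, dist=4).
Iteration 5: no outgoing edges from {build}; recursion stops.
SUM(dist) = 0 + 1 + 1 + 2 + 3 + 3 + 4 = 14.

14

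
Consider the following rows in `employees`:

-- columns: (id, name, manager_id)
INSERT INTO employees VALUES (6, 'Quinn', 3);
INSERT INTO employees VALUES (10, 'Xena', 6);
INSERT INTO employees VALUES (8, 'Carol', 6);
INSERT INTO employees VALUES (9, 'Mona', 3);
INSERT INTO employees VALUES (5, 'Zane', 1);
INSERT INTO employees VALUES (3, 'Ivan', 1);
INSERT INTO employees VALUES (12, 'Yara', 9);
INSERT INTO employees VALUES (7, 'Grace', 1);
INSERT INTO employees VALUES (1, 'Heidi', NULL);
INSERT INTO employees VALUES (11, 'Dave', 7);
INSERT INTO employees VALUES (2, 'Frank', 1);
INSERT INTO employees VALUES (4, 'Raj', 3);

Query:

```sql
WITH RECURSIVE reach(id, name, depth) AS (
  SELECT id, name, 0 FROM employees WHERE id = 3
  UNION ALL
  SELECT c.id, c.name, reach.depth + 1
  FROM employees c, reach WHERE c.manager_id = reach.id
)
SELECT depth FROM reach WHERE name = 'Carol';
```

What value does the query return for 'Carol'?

2

Base: id=3 (Ivan) at depth 0.
Iteration 1: rows with manager_id in {3} -> Raj (id 4, depth 1), Quinn (id 6, depth 1), Mona (id 9, depth 1).
Iteration 2: rows with manager_id in {4,6,9} -> Carol (id 8, depth 2), Xena (id 10, depth 2), Yara (id 12, depth 2).
Iteration 3: no rows with manager_id in {8,10,12}; recursion stops.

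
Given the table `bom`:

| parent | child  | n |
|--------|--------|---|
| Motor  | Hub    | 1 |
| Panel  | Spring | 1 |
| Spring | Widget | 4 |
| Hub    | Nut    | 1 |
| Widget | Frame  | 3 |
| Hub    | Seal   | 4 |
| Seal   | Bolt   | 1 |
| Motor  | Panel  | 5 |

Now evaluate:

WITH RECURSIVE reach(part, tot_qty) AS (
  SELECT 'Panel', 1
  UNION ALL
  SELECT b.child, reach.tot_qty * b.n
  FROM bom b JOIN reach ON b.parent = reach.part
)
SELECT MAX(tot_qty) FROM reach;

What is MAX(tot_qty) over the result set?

Base: (Panel, tot_qty=1).
Iteration 1: components of {Panel} -> Spring = 1*1 = 1.
Iteration 2: components of {Spring} -> Widget = 1*4 = 4.
Iteration 3: components of {Widget} -> Frame = 4*3 = 12.
Iteration 4: no further components; recursion stops.
tot_qty values: 1, 1, 4, 12; the maximum is 12.

12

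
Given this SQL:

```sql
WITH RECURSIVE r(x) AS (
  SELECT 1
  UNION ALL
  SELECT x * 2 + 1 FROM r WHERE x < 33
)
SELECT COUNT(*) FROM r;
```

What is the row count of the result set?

6

Base: x=1.
Iteration 1: 1 < 33 holds -> x = 1 * 2 + 1 = 3.
Iteration 2: 3 < 33 holds -> x = 3 * 2 + 1 = 7.
Iteration 3: 7 < 33 holds -> x = 7 * 2 + 1 = 15.
Iteration 4: 15 < 33 holds -> x = 15 * 2 + 1 = 31.
Iteration 5: 31 < 33 holds -> x = 31 * 2 + 1 = 63.
Iteration 6: 63 < 33 fails; recursion stops.
Total rows emitted: 6.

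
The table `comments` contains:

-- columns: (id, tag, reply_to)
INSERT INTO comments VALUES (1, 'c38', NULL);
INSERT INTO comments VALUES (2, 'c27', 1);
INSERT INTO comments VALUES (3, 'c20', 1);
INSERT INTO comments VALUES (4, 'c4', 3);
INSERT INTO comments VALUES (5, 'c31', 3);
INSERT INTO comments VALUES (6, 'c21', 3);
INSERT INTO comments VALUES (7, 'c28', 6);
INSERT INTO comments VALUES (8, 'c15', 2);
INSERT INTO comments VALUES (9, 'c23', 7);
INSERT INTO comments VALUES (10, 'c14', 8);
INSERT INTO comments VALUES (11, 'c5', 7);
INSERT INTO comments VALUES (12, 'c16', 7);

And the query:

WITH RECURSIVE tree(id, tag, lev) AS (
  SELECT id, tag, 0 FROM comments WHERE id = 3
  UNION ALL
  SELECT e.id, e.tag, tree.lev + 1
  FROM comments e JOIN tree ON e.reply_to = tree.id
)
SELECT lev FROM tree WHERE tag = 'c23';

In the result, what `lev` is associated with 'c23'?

3

Base: id=3 (c20) at lev 0.
Iteration 1: rows with reply_to in {3} -> c4 (id 4, lev 1), c31 (id 5, lev 1), c21 (id 6, lev 1).
Iteration 2: rows with reply_to in {4,5,6} -> c28 (id 7, lev 2).
Iteration 3: rows with reply_to in {7} -> c23 (id 9, lev 3), c5 (id 11, lev 3), c16 (id 12, lev 3).
Iteration 4: no rows with reply_to in {9,11,12}; recursion stops.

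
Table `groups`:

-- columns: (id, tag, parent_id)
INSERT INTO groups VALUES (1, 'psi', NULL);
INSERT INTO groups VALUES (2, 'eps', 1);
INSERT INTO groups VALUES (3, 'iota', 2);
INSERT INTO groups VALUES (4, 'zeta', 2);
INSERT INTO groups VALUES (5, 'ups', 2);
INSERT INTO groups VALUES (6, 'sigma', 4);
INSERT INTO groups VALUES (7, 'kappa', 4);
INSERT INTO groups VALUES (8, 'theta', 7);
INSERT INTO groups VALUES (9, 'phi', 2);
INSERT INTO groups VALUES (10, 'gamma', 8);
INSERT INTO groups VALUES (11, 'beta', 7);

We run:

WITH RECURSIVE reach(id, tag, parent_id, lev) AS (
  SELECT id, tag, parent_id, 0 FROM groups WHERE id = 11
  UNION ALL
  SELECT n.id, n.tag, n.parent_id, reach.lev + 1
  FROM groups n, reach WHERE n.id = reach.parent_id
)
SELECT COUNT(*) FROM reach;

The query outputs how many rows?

Base: id=11 (beta), parent_id=7, lev 0.
Iteration 1: join on id=7 -> kappa (id 7, parent_id=4, lev 1).
Iteration 2: join on id=4 -> zeta (id 4, parent_id=2, lev 2).
Iteration 3: join on id=2 -> eps (id 2, parent_id=1, lev 3).
Iteration 4: join on id=1 -> psi (id 1, parent_id=NULL, lev 4).
Iteration 5: parent_id is NULL; no match; recursion stops.
Total rows emitted: 5.

5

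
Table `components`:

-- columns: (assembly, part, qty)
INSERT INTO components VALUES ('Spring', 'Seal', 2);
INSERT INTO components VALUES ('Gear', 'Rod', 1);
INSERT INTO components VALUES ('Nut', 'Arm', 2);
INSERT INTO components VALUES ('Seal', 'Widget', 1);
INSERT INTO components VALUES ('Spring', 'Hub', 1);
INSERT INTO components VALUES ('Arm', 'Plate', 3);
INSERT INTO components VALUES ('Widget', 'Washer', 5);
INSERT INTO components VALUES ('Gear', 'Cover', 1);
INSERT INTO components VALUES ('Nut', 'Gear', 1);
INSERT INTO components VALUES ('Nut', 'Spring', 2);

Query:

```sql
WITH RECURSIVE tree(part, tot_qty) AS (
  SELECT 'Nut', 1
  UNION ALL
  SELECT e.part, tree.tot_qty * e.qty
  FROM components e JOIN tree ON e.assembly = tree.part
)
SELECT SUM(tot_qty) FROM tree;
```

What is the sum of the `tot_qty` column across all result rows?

Base: (Nut, tot_qty=1).
Iteration 1: components of {Nut} -> Arm = 1*2 = 2, Gear = 1*1 = 1, Spring = 1*2 = 2.
Iteration 2: components of {Arm,Gear,Spring} -> Cover = 1*1 = 1, Hub = 2*1 = 2, Plate = 2*3 = 6, Rod = 1*1 = 1, Seal = 2*2 = 4.
Iteration 3: components of {Cover,Hub,Plate,Rod,Seal} -> Widget = 4*1 = 4.
Iteration 4: components of {Widget} -> Washer = 4*5 = 20.
Iteration 5: no further components; recursion stops.
SUM(tot_qty) = 1 + 1 + 2 + 2 + 1 + 1 + 2 + 4 + 6 + 4 + 20 = 44.

44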